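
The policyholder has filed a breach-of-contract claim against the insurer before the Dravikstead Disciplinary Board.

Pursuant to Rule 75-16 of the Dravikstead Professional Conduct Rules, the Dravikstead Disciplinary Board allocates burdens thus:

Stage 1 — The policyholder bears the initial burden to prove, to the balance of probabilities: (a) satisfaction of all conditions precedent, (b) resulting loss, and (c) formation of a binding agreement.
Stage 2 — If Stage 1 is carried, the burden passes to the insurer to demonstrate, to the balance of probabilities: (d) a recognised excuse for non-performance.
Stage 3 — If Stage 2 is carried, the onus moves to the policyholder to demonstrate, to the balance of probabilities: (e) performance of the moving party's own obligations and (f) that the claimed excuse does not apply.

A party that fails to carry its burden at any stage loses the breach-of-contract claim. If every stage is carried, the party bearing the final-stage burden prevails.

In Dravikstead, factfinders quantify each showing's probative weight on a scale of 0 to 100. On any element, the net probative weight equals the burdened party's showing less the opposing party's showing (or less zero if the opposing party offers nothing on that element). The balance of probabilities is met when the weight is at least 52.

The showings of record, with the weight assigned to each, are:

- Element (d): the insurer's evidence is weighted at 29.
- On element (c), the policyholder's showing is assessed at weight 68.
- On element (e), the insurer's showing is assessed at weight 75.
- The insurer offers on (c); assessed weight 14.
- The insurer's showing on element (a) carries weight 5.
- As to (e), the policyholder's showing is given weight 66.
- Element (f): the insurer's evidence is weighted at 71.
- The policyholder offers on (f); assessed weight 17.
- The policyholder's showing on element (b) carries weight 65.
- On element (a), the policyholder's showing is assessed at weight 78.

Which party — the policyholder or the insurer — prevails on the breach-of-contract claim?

policyholder

At Stage 1 the policyholder must meet the balance of probabilities (weight is at least 52): on (a) the weight is 78 less the opposing 5 gives net 73, ≥ 52, so (a) meets the standard; on (b) the weight is 65, ≥ 52, so (b) meets the standard; on (c) the weight is 68 less the opposing 14 gives net 54, which does reach 52, so (c) meets the standard.
  Stage 1 carried; the burden shifts to the insurer.
At Stage 2 the insurer must meet the balance of probabilities (weight is at least 52): on (d) the weight is 29, which does not reach 52, so (d) does not meet the standard.
  Not every element is met, so the insurer fails to carry Stage 2.
The analysis ends at Stage 2; the policyholder prevails.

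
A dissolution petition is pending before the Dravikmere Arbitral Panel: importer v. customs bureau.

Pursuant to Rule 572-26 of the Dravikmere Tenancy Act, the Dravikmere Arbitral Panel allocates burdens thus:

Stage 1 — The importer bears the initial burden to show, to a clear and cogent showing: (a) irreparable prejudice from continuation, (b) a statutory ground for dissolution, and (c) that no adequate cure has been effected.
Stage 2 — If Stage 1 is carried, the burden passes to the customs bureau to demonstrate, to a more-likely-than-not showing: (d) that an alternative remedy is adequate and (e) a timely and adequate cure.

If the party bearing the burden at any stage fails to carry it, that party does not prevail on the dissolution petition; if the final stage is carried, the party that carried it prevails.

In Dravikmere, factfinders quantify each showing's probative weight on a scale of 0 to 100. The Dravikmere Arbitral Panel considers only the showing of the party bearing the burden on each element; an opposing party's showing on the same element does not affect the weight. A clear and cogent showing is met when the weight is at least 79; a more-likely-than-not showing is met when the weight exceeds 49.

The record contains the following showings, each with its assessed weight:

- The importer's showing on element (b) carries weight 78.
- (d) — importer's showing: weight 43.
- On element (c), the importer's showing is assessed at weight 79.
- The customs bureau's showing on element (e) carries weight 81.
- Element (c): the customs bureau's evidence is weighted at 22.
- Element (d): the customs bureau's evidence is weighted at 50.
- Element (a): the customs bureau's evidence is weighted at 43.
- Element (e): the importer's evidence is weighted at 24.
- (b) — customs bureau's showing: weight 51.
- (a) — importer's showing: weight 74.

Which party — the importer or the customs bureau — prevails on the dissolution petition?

customs bureau

At Stage 1 the importer must meet a clear and cogent showing (weight is at least 79): on (a) the weight is 74 (the customs bureau's 43 is given no effect), which does not reach 79, so (a) does not meet the standard; on (b) the weight is 78 (the customs bureau's 51 is given no effect), < 79, so (b) does not meet the standard; on (c) the weight is 79 (the customs bureau's 22 is given no effect), which does reach 79, so (c) meets the standard.
  The importer does not carry Stage 1.
The analysis ends at Stage 1; the customs bureau prevails.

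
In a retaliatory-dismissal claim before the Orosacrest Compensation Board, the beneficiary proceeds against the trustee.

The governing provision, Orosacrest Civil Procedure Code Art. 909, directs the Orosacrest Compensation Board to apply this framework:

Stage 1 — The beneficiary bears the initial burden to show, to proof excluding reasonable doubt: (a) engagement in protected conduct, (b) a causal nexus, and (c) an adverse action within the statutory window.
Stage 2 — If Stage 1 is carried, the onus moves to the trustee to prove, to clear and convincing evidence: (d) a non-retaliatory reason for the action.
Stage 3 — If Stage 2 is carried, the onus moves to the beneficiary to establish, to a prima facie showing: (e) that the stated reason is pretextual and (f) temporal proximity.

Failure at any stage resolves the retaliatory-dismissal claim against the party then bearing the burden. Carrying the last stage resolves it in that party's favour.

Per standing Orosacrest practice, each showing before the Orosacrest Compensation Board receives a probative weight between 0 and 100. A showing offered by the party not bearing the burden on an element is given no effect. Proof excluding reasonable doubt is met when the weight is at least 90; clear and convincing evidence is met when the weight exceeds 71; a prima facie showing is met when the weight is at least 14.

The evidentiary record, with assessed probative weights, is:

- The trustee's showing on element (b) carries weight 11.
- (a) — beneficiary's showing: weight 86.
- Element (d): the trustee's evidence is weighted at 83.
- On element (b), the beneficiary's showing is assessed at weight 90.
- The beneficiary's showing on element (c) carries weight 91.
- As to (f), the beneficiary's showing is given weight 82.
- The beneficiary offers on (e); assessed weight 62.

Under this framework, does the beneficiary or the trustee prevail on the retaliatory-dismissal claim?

Stage 1 (beneficiary, proof excluding reasonable doubt, weight is at least 90): (a) 86 < 90 — fails; (b) 90 (trustee's 11 disregarded) ≥ 90 — meets; (c) 91 ≥ 90 — meets.
  Not every element is met, so the beneficiary fails to carry Stage 1.
The analysis ends at Stage 1; the trustee prevails.

trustee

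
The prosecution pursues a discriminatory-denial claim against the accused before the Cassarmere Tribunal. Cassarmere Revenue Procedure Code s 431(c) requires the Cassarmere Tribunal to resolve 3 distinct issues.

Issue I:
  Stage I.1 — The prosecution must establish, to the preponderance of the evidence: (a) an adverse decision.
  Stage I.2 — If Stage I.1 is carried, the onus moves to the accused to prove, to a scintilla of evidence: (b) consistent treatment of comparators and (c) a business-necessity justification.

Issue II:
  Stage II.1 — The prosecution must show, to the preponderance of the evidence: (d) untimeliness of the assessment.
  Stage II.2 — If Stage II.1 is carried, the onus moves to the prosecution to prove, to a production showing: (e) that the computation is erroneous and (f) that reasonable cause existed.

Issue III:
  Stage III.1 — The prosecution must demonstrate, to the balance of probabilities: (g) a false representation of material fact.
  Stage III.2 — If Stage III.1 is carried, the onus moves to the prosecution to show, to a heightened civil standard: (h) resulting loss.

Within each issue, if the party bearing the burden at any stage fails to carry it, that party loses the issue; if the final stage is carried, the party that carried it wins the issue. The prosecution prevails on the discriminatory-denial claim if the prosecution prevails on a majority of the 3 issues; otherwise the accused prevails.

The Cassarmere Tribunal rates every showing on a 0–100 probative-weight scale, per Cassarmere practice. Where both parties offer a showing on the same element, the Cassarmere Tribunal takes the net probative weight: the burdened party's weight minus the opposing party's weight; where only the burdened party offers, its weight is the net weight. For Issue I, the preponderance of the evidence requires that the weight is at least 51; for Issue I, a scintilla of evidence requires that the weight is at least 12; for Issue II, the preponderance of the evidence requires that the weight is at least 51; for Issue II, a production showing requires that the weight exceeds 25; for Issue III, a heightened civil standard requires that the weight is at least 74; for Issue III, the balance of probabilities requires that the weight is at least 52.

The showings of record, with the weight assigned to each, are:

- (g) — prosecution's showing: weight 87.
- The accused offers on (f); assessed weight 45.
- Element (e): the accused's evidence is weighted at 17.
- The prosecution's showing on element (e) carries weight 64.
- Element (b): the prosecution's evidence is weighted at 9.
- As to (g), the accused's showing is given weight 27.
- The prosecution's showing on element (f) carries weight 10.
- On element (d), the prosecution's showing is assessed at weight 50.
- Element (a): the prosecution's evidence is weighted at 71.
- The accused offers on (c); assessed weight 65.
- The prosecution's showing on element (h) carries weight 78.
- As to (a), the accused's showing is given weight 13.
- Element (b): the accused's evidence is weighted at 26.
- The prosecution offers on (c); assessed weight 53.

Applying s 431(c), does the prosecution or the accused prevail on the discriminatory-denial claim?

— Issue I —
Stage I.1 (prosecution, the preponderance of the evidence, weight is at least 51): (a) net 71−13=58 ≥ 51 — meets.
  Stage I.1 carried; the burden shifts to the accused.
Stage I.2 (accused, a scintilla of evidence, weight is at least 12): (b) net 26−9=17 ≥ 12 — meets; (c) net 65−53=12 ≥ 12 — meets.
  The accused carries the last stage.
With every stage satisfied, the accused prevails on this issue.
— Issue II —
At Stage II.1 the prosecution must meet the preponderance of the evidence (weight is at least 51): on (d) the weight is 50, which does not reach 51, so (d) does not meet the standard.
  Stage II.1 not carried; the prosecution fails its burden.
So the accused prevails on this issue.
— Issue III —
Stage III.1 (prosecution, the balance of probabilities, weight is at least 52): (g) net 87−27=60 ≥ 52 — meets.
  All elements met. The prosecution retains the burden for Stage III.2.
Stage III.2 (prosecution, a heightened civil standard, weight is at least 74): (h) 78 ≥ 74 — meets.
  All elements met at the final stage.
All stages carried — the prosecution prevails on this issue.
Per-issue: Issue I → accused; Issue II → accused; Issue III → prosecution. The prosecution must prevail on a majority of issues; overall, the accused prevails.

accused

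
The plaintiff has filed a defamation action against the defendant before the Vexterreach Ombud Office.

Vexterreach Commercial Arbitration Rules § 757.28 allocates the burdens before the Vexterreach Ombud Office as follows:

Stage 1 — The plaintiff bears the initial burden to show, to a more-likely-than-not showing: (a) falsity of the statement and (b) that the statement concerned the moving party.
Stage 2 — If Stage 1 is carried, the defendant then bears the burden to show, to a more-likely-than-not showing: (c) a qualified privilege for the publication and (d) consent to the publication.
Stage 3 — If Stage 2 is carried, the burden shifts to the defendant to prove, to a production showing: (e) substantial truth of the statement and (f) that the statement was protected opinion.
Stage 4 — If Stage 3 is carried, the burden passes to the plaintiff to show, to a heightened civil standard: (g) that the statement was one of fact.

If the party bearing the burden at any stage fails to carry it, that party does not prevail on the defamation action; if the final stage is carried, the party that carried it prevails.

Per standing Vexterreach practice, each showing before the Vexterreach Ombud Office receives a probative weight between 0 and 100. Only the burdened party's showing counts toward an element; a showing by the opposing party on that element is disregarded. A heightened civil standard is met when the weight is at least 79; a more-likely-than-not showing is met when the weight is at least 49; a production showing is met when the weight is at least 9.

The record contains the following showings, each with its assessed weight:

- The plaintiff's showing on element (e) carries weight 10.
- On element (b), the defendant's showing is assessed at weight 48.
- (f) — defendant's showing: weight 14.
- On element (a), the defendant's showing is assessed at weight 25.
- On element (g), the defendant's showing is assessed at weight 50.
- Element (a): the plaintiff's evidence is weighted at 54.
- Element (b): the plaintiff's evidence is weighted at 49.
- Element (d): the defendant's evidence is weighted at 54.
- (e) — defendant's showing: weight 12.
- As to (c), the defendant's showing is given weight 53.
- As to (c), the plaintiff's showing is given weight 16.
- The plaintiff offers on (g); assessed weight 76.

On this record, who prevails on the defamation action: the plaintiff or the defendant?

defendant

Stage 1 — burden on plaintiff; standard: a more-likely-than-not showing (weight is at least 49).
    (a): 54 (defendant's 25 disregarded) ≥ 49 [met]
    (b): 49 (defendant's 48 disregarded) ≥ 49 [met]
  The plaintiff carries Stage 1; the defendant now bears the burden.
Stage 2 — burden on defendant; standard: a more-likely-than-not showing (weight is at least 49).
    (c): 53 (plaintiff's 16 disregarded) ≥ 49 [met]
    (d): 54 ≥ 49 [met]
  Stage 2 is satisfied; the defendant continues to bear the burden.
Stage 3 — burden on defendant; standard: a production showing (weight is at least 9).
    (e): 12 (plaintiff's 10 disregarded) ≥ 9 [met]
    (f): 14 ≥ 9 [met]
  Stage 3 carried; the burden shifts to the plaintiff.
Stage 4 — burden on plaintiff; standard: a heightened civil standard (weight is at least 79).
    (g): 76 (defendant's 50 disregarded) < 79 [not met]
  The plaintiff does not carry Stage 4.
The analysis ends at Stage 4; the defendant prevails.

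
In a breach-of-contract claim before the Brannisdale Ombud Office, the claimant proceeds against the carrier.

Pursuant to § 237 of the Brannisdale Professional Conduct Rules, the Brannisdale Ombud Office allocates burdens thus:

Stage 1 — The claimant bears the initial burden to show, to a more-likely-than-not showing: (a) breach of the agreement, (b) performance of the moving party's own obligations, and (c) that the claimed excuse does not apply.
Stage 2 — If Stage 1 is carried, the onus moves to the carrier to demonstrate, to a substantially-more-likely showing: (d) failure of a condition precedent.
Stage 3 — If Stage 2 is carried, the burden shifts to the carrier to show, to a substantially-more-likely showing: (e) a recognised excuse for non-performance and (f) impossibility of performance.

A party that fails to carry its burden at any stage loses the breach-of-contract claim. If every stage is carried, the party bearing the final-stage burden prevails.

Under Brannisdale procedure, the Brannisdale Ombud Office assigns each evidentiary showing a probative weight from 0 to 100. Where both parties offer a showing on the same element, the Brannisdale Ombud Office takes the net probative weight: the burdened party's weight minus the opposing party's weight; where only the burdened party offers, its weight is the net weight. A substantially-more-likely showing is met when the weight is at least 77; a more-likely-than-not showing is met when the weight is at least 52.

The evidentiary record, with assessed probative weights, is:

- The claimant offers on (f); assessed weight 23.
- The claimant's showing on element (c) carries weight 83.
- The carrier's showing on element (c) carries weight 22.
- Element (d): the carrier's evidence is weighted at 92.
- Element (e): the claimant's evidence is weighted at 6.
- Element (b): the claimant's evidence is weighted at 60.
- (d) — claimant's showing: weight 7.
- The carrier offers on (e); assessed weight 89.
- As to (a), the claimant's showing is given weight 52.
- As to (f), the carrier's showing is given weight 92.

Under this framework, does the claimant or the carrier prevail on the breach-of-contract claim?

Stage 1 — burden on claimant; standard: a more-likely-than-not showing (weight is at least 52).
    (a): 52 ≥ 52 [met]
    (b): 60 ≥ 52 [met]
    (c): 83 − 22 = 61 ≥ 52 [met]
  Stage 1 is satisfied; the onus moves to the carrier.
Stage 2 — burden on carrier; standard: a substantially-more-likely showing (weight is at least 77).
    (d): 92 − 7 = 85 ≥ 77 [met]
  Stage 2 is satisfied; the carrier continues to bear the burden.
Stage 3 — burden on carrier; standard: a substantially-more-likely showing (weight is at least 77).
    (e): 89 − 6 = 83 ≥ 77 [met]
    (f): 92 − 23 = 69 < 77 [not met]
  The carrier does not carry Stage 3.
So the claimant prevails.

claimant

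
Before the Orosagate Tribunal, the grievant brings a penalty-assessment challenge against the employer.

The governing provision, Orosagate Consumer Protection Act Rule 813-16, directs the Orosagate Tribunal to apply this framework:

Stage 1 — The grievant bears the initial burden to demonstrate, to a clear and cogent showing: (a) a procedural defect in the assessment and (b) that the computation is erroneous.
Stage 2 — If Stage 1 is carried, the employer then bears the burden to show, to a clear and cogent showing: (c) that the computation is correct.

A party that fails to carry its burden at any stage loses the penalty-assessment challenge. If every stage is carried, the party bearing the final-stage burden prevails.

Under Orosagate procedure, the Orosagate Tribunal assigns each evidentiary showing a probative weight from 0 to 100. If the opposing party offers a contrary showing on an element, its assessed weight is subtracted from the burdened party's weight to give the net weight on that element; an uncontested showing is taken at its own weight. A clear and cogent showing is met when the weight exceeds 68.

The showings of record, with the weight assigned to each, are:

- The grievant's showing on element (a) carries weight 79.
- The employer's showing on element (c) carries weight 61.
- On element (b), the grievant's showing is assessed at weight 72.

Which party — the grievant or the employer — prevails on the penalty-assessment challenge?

grievant

Stage 1 — burden on grievant; standard: a clear and cogent showing (weight exceeds 68).
    (a): 79 > 68 [met]
    (b): 72 > 68 [met]
  All elements met. The burden passes to the employer.
Stage 2 — burden on employer; standard: a clear and cogent showing (weight exceeds 68).
    (c): 61 ≤ 68 [not met]
  Stage 2 not carried; the employer fails its burden.
The analysis ends at Stage 2; the grievant prevails.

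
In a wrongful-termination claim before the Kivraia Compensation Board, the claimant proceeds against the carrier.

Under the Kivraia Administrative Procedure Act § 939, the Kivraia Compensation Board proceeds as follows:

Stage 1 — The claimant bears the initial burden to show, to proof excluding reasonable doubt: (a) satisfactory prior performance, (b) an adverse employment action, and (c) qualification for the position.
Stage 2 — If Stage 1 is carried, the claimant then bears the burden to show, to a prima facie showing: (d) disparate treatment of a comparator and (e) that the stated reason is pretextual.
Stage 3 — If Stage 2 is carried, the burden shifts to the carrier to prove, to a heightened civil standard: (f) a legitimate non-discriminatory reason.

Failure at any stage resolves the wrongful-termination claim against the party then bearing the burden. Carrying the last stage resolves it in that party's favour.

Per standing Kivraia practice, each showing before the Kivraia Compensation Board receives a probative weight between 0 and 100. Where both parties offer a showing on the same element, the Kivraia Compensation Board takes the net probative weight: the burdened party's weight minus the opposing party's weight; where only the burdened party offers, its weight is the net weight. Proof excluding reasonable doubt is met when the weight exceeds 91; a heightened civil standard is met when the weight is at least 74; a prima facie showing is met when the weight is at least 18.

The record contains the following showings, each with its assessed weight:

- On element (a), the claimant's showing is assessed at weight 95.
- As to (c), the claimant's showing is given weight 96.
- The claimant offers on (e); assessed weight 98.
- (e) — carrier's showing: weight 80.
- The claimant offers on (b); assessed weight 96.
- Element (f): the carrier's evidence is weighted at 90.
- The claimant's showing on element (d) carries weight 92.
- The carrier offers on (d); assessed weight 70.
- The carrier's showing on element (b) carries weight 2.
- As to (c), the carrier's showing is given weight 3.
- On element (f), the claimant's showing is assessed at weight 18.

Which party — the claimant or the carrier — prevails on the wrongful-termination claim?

claimant

Stage 1 (claimant, proof excluding reasonable doubt, weight exceeds 91): (a) 95 > 91 — meets; (b) net 96−2=94 > 91 — meets; (c) net 96−3=93 > 91 — meets.
  Stage 1 carried; the burden remains with the claimant.
Stage 2 (claimant, a prima facie showing, weight is at least 18): (d) net 92−70=22 ≥ 18 — meets; (e) net 98−80=18 ≥ 18 — meets.
  Stage 2 carried; the burden shifts to the carrier.
Stage 3 (carrier, a heightened civil standard, weight is at least 74): (f) net 90−18=72 < 74 — fails.
  The carrier does not carry Stage 3.
The analysis ends at Stage 3; the claimant prevails.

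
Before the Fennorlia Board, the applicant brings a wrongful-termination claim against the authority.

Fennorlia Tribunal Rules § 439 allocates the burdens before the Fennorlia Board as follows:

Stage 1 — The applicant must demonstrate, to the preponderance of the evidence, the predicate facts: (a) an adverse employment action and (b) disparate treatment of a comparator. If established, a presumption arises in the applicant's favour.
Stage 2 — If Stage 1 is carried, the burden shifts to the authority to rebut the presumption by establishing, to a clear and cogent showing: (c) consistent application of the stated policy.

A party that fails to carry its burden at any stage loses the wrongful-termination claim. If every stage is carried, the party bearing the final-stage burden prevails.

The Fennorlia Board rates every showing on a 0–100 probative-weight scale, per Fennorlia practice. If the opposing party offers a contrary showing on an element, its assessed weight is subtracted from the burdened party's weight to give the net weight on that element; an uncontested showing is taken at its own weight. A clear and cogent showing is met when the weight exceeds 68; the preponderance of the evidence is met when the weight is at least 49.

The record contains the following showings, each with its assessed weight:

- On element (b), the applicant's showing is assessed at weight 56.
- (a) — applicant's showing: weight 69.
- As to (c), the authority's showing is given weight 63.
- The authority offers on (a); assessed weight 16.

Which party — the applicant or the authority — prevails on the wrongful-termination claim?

Stage 1 (applicant, the preponderance of the evidence, weight is at least 49): (a) net 69−16=53 ≥ 49 — meets; (b) 56 ≥ 49 — meets.
  The applicant carries Stage 1; the authority now bears the burden.
Stage 2 (authority, a clear and cogent showing, weight exceeds 68): (c) 63 ≤ 68 — fails.
  Not every element is met, so the authority fails to carry Stage 2.
So the applicant prevails.

applicant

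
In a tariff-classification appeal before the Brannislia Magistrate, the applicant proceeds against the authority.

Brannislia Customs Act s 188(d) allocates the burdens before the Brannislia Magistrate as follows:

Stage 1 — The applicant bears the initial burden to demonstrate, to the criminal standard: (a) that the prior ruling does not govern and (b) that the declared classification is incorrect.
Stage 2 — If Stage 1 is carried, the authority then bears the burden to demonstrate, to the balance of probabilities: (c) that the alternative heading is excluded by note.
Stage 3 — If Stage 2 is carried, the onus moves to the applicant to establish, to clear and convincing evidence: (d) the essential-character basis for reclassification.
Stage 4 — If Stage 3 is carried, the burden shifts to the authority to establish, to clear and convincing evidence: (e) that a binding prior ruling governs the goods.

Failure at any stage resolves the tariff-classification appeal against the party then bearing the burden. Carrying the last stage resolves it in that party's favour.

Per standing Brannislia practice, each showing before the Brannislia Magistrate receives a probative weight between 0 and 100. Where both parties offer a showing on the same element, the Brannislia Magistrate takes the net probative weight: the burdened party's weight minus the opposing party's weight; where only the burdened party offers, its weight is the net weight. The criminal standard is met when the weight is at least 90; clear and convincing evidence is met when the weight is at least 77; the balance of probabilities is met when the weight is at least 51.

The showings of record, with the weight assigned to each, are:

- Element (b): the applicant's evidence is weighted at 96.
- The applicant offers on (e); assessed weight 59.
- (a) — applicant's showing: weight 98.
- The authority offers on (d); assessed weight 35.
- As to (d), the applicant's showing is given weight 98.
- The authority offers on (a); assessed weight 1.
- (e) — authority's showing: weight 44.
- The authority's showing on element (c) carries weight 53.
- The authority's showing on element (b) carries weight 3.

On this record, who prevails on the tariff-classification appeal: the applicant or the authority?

authority

At Stage 1 the applicant must meet the criminal standard (weight is at least 90): on (a) the weight is 98 less the opposing 1 gives net 97, which does reach 90, so (a) meets the standard; on (b) the weight is 96 less the opposing 3 gives net 93, which does reach 90, so (b) meets the standard.
  The applicant carries Stage 1; the authority now bears the burden.
At Stage 2 the authority must meet the balance of probabilities (weight is at least 51): on (c) the weight is 53, which does reach 51, so (c) meets the standard.
  The authority carries Stage 2; the applicant now bears the burden.
At Stage 3 the applicant must meet clear and convincing evidence (weight is at least 77): on (d) the weight is 98 less the opposing 35 gives net 63, which does not reach 77, so (d) does not meet the standard.
  The applicant does not carry Stage 3.
The analysis ends at Stage 3; the authority prevails.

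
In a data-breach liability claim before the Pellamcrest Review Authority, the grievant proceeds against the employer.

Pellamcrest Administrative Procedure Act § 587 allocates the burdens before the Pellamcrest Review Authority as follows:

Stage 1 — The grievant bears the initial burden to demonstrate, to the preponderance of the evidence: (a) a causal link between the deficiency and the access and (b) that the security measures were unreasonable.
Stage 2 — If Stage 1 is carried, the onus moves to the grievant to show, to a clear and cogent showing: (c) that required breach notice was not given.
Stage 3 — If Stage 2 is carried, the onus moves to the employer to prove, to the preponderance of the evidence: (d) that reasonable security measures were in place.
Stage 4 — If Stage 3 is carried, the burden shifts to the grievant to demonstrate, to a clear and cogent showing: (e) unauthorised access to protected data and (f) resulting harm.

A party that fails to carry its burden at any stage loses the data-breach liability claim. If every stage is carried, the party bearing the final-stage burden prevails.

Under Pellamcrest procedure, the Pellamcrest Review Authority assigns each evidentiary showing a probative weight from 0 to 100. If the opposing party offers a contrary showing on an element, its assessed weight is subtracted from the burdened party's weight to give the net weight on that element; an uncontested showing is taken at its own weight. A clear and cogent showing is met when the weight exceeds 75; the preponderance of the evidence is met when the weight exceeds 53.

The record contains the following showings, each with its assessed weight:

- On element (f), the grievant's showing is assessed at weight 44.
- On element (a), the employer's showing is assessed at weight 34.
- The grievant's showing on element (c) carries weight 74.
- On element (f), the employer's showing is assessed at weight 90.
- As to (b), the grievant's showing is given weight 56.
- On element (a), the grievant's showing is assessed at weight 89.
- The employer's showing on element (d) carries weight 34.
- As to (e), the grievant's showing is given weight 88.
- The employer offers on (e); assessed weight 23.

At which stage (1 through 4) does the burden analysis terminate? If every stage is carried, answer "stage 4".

stage 2

Stage 1 (grievant, the preponderance of the evidence, weight exceeds 53): (a) net 89−34=55 > 53 — meets; (b) 56 > 53 — meets.
  Stage 1 is satisfied; the grievant continues to bear the burden.
Stage 2 (grievant, a clear and cogent showing, weight exceeds 75): (c) 74 ≤ 75 — fails.
  Stage 2 not carried; the grievant fails its burden.
The employer prevails.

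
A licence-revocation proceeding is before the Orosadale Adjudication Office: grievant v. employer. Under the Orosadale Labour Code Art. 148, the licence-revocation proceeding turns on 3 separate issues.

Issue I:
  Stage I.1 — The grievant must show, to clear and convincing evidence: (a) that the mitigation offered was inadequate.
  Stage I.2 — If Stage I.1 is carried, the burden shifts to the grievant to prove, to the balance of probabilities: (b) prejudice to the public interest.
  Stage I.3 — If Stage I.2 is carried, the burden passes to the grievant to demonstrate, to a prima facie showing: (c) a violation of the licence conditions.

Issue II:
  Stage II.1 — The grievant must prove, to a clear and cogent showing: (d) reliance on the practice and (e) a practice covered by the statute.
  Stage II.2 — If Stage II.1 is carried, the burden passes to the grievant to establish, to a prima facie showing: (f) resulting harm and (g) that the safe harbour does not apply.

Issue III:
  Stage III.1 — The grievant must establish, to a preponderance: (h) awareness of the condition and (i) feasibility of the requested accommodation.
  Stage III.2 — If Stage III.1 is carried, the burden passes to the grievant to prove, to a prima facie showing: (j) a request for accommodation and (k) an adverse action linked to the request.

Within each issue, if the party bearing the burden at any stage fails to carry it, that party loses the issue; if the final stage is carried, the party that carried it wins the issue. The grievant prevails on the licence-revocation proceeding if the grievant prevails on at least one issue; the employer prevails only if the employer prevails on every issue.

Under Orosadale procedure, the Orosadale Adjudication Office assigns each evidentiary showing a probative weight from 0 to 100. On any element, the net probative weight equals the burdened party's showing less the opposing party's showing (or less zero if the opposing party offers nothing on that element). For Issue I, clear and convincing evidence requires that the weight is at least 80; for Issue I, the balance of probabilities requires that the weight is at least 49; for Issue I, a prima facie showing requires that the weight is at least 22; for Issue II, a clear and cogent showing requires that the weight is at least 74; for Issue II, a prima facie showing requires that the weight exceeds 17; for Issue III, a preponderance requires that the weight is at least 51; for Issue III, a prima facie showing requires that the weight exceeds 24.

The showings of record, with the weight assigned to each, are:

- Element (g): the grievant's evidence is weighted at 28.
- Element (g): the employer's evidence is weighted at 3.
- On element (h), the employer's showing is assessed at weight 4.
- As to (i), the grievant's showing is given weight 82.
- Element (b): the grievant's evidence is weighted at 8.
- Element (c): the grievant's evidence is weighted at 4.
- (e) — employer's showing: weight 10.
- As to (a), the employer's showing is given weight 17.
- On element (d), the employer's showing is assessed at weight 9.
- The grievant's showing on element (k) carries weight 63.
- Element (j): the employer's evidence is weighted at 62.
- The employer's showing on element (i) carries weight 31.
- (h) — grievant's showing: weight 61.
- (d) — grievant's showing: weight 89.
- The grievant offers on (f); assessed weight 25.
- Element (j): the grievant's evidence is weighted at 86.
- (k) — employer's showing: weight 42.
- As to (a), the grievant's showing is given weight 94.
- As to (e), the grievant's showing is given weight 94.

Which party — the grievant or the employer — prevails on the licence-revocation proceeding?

— Issue I —
Stage I.1 (grievant, clear and convincing evidence, weight is at least 80): (a) net 94−17=77 < 80 — fails.
  Stage I.1 not carried; the grievant fails its burden.
The analysis ends at Stage I.1; the employer prevails on this issue.
— Issue II —
Stage II.1 — burden on grievant; standard: a clear and cogent showing (weight is at least 74).
    (d): 89 − 9 = 80 ≥ 74 [met]
    (e): 94 − 10 = 84 ≥ 74 [met]
  Stage II.1 carried; the burden remains with the grievant.
Stage II.2 — burden on grievant; standard: a prima facie showing (weight exceeds 17).
    (f): 25 > 17 [met]
    (g): 28 − 3 = 25 > 17 [met]
  The grievant carries the last stage.
With every stage satisfied, the grievant prevails on this issue.
— Issue III —
Stage III.1 (grievant, a preponderance, weight is at least 51): (h) net 61−4=57 ≥ 51 — meets; (i) net 82−31=51 ≥ 51 — meets.
  Stage III.1 carried; the burden remains with the grievant.
Stage III.2 (grievant, a prima facie showing, weight exceeds 24): (j) net 86−62=24 ≤ 24 — fails; (k) net 63−42=21 ≤ 24 — fails.
  Stage III.2 not carried; the grievant fails its burden.
The analysis ends at Stage III.2; the employer prevails on this issue.
Per-issue: Issue I → employer; Issue II → grievant; Issue III → employer. The grievant must prevail on at least one issue; overall, the grievant prevails.

grievant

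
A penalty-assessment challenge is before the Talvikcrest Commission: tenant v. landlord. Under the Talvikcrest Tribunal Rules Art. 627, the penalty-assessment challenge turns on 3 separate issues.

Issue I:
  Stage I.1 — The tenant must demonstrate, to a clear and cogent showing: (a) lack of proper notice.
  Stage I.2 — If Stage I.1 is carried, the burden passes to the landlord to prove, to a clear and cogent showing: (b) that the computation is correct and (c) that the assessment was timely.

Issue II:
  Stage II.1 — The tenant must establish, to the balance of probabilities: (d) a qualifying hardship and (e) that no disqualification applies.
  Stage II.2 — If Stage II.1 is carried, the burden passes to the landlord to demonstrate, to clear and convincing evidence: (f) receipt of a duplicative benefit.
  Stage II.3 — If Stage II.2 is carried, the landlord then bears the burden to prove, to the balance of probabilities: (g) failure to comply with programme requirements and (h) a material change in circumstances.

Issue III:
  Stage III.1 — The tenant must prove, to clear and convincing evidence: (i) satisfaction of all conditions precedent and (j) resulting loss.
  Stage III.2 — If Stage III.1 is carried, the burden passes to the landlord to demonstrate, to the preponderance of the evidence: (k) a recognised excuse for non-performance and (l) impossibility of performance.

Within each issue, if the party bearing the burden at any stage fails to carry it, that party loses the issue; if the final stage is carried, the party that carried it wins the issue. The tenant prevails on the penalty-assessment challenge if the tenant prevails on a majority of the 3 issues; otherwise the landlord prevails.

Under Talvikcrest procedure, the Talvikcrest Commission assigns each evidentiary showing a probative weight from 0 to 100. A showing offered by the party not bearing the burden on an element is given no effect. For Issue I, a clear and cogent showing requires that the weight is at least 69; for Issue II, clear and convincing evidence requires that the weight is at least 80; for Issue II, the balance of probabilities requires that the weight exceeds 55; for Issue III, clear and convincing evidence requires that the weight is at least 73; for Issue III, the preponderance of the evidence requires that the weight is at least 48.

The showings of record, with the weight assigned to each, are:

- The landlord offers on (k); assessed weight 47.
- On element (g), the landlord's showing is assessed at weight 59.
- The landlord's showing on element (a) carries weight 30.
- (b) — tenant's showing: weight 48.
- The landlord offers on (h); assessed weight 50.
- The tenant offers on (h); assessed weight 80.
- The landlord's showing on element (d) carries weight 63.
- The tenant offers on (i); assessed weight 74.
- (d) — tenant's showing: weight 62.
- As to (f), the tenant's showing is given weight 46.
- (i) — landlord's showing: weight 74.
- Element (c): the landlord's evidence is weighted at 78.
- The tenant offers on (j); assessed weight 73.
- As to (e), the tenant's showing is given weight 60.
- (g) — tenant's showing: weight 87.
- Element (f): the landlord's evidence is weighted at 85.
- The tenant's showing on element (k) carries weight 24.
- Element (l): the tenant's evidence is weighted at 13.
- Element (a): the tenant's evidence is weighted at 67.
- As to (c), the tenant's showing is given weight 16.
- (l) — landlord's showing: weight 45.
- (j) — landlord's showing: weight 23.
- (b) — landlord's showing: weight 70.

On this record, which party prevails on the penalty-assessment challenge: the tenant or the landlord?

— Issue I —
At Stage I.1 the tenant must meet a clear and cogent showing (weight is at least 69): on (a) the weight is 67 (the landlord's 30 is given no effect), < 69, so (a) does not meet the standard.
  Not every element is met, so the tenant fails to carry Stage I.1.
The landlord prevails on this issue.
— Issue II —
Stage II.1 (tenant, the balance of probabilities, weight exceeds 55): (d) 62 (landlord's 63 disregarded) > 55 — meets; (e) 60 > 55 — meets.
  Stage II.1 carried; the burden shifts to the landlord.
Stage II.2 (landlord, clear and convincing evidence, weight is at least 80): (f) 85 (tenant's 46 disregarded) ≥ 80 — meets.
  Stage II.2 carried; the burden remains with the landlord.
Stage II.3 (landlord, the balance of probabilities, weight exceeds 55): (g) 59 (tenant's 87 disregarded) > 55 — meets; (h) 50 (tenant's 80 disregarded) ≤ 55 — fails.
  Stage II.3 not carried; the landlord fails its burden.
The tenant prevails on this issue.
— Issue III —
At Stage III.1 the tenant must meet clear and convincing evidence (weight is at least 73): on (i) the weight is 74 (the landlord's 74 is given no effect), ≥ 73, so (i) meets the standard; on (j) the weight is 73 (the landlord's 23 is given no effect), which does reach 73, so (j) meets the standard.
  All elements met. The burden passes to the landlord.
At Stage III.2 the landlord must meet the preponderance of the evidence (weight is at least 48): on (k) the weight is 47 (the tenant's 24 is given no effect), < 48, so (k) does not meet the standard; on (l) the weight is 45 (the tenant's 13 is given no effect), < 48, so (l) does not meet the standard.
  Stage III.2 not carried; the landlord fails its burden.
So the tenant prevails on this issue.
Per-issue: Issue I → landlord; Issue II → tenant; Issue III → tenant. The tenant must prevail on a majority of issues; overall, the tenant prevails.

tenant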